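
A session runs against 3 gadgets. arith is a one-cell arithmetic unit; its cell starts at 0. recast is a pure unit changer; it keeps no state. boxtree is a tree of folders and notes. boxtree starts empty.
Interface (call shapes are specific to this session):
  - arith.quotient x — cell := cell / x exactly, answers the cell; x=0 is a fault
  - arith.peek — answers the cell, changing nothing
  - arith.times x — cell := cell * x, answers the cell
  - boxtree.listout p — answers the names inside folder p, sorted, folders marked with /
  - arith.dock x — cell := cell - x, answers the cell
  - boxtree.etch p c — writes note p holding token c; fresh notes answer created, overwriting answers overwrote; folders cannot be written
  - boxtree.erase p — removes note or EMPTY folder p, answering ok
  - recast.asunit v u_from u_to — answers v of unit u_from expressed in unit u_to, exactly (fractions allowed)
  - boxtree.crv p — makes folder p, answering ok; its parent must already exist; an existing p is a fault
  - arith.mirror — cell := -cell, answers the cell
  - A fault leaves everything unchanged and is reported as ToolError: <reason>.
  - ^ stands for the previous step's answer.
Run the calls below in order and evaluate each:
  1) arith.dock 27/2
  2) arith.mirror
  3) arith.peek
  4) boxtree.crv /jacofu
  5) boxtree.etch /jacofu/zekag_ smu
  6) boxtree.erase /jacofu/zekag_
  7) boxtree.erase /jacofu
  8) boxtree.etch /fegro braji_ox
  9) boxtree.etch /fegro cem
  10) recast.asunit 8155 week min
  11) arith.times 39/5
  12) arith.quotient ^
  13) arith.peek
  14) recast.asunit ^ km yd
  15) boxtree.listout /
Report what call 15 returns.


;; dock(x: 27/2) == -27/2
;; mirror() == 27/2
;; peek() == 27/2
;; crv(p: /jacofu) == ok
;; etch(p: /jacofu/zekag_, c: smu) == created
;; erase(p: /jacofu/zekag_) == ok
;; erase(p: /jacofu) == ok
;; etch(p: /fegro, c: braji_ox) == created
;; etch(p: /fegro, c: cem) == overwrote
;; asunit(v: 8155, u_from: week, u_to: min) == 82202400
;; times(x: 39/5) == 1053/10
;; quotient(x: ^) == 1
;; peek() == 1
;; asunit(v: ^, u_from: km, u_to: yd) == 1250000/1143
;; listout(p: /) == [fegro]

Answer: [fegro]


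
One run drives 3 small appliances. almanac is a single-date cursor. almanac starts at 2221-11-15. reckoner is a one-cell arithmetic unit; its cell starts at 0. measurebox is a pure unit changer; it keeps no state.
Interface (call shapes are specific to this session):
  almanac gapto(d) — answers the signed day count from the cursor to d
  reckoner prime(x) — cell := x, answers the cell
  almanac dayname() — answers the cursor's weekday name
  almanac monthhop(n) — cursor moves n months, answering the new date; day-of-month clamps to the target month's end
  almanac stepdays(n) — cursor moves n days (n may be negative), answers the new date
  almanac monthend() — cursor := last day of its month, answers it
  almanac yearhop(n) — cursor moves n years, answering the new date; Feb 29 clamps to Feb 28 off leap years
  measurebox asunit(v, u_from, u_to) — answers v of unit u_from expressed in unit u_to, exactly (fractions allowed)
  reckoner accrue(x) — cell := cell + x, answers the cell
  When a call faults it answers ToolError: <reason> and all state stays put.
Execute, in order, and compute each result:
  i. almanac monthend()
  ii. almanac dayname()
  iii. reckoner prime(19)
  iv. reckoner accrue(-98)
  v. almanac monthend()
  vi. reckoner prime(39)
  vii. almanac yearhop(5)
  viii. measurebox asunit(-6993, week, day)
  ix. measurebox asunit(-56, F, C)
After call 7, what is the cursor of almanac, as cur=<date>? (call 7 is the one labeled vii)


Answer: cur=2226-11-30

Derivation:
% almanac monthend
:: 2221-11-30
% almanac dayname
:: Friday
% reckoner prime x='19'
:: 19
% reckoner accrue x='-98'
:: -79
% almanac monthend
:: 2221-11-30
% reckoner prime x='39'
:: 39
% almanac yearhop n='5'
:: 2226-11-30
% measurebox asunit v='-6993' u_from='week' u_to='day'
:: -48951
% measurebox asunit v='-56' u_from='F' u_to='C'
:: -440/9


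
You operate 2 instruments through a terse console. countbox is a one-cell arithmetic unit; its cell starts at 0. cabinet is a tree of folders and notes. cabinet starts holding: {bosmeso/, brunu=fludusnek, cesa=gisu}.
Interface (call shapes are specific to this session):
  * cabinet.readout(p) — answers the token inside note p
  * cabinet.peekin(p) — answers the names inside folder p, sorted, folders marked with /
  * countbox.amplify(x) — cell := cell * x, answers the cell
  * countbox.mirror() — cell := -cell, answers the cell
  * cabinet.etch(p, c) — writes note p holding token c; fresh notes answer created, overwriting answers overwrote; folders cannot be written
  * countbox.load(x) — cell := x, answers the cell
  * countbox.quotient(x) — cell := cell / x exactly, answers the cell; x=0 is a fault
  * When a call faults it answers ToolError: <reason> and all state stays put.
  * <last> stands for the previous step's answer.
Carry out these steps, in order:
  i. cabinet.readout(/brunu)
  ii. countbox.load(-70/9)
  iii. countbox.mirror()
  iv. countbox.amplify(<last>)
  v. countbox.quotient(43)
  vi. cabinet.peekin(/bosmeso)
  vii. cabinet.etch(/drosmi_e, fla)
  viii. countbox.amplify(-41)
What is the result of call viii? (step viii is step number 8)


Answer: -200900/3483

Derivation:
I run readout(p→/brunu), and get fludusnek.
I invoke load(x→-70/9), — result: -70/9.
Then mirror(), giving 70/9.
I run amplify(x→<last>), which returns 4900/81.
I use quotient(x→43), → 4900/3483.
I use peekin(p→/bosmeso): [].
Then etch(p→/drosmi_e, c→fla), and observe created.
I use amplify(x→-41), — result: -200900/3483.


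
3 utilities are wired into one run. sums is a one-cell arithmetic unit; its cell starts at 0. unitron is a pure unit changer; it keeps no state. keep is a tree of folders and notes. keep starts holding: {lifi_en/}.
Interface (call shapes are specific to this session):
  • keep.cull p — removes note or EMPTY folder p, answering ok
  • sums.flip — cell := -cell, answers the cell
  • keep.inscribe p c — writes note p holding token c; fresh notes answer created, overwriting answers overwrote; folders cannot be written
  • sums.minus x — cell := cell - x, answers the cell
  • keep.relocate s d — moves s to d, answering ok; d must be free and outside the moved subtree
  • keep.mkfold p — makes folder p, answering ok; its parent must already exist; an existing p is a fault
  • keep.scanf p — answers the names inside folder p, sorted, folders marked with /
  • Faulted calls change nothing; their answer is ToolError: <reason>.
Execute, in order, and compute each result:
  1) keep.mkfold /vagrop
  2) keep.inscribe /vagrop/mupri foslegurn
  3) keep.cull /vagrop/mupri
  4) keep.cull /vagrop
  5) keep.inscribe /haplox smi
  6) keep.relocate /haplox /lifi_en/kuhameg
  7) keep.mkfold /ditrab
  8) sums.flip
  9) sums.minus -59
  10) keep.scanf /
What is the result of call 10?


I use mkfold passing /vagrop, → ok.
I invoke inscribe passing /vagrop/mupri, foslegurn, and see created.
I use cull passing /vagrop/mupri, and observe ok.
I try cull passing /vagrop, which returns ok.
Now I run inscribe passing /haplox, smi, — result: created.
I use relocate passing /haplox, /lifi_en/kuhameg, — result: ok.
I invoke mkfold passing /ditrab, giving ok.
Then flip(), → 0.
I try minus passing -59: 59.
Calling scanf passing /, yielding [ditrab/, lifi_en/].

Answer: [ditrab/, lifi_en/]


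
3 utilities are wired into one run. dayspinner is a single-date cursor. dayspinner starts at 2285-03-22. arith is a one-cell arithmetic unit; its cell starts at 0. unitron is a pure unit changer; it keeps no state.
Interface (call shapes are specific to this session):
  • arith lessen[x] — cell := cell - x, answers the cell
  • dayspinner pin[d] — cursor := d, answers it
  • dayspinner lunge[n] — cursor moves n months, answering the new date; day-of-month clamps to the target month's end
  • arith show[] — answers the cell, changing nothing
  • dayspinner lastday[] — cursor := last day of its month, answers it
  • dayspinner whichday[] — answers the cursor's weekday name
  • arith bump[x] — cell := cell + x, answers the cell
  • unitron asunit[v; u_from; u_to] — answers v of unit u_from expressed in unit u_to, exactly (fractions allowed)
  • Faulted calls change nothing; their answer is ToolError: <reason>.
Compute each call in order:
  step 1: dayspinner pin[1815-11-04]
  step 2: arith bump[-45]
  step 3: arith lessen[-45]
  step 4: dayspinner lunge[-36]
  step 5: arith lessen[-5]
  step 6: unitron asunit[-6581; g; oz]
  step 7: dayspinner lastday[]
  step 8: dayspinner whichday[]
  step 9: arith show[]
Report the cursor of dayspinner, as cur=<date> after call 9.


! 1. dayspinner pin(1815-11-04) -> 1815-11-04
! 2. arith bump(-45) -> -45
! 3. arith lessen(-45) -> 0
! 4. dayspinner lunge(-36) -> 1812-11-04
! 5. arith lessen(-5) -> 5
! 6. unitron asunit(-6581, g, oz) -> -10529600000/45359237
! 7. dayspinner lastday() -> 1812-11-30
! 8. dayspinner whichday() -> Monday
! 9. arith show() -> 5

Answer: cur=1812-11-30


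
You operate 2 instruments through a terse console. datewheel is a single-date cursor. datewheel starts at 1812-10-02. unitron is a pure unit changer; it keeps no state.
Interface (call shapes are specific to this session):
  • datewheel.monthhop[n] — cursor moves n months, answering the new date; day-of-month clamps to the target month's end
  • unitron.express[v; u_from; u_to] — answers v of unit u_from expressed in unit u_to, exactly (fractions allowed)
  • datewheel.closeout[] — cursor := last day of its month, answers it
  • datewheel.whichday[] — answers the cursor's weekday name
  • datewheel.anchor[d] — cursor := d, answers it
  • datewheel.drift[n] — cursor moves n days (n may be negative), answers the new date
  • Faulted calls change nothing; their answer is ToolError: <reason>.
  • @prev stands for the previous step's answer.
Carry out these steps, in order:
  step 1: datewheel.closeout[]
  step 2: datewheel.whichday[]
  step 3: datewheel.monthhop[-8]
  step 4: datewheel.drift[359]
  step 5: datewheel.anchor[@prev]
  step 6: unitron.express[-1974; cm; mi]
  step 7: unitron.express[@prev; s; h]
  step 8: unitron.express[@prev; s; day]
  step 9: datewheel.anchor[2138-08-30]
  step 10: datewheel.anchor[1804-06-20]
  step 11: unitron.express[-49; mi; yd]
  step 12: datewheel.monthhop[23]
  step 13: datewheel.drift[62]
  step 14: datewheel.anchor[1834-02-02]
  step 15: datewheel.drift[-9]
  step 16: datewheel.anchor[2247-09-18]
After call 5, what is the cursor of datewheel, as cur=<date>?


-> closeout()
<- 1812-10-31
-> whichday()
<- Saturday
-> monthhop(n=-8)
<- 1812-02-29
-> drift(n=359)
<- 1813-02-22
-> anchor(d=@prev)
<- 1813-02-22
-> express(v=-1974, u_from=cm, u_to=mi)
<- -1645/134112
-> express(v=@prev, u_from=s, u_to=h)
<- -329/96560640
-> express(v=@prev, u_from=s, u_to=day)
<- -329/8342839296000
-> anchor(d=2138-08-30)
<- 2138-08-30
-> anchor(d=1804-06-20)
<- 1804-06-20
-> express(v=-49, u_from=mi, u_to=yd)
<- -86240
-> monthhop(n=23)
<- 1806-05-20
-> drift(n=62)
<- 1806-07-21
-> anchor(d=1834-02-02)
<- 1834-02-02
-> drift(n=-9)
<- 1834-01-24
-> anchor(d=2247-09-18)
<- 2247-09-18

Answer: cur=1813-02-22


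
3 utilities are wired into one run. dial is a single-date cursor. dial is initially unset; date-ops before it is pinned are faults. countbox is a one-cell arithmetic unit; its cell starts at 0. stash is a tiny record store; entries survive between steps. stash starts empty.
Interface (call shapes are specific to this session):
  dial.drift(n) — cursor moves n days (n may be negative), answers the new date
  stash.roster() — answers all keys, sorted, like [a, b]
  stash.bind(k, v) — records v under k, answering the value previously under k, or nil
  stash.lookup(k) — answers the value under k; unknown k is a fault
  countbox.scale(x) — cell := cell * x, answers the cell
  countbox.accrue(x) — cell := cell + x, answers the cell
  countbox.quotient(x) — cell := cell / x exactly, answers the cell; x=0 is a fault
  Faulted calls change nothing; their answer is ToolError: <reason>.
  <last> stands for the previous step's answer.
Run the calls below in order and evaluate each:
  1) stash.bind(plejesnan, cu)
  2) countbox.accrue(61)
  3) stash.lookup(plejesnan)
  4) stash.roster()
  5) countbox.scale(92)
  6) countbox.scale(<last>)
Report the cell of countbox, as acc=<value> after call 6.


// stash.bind(k→plejesnan, v→cu) -> nil
// countbox.accrue(x→61) -> 61
// stash.lookup(k→plejesnan) -> cu
// stash.roster() -> [plejesnan]
// countbox.scale(x→92) -> 5612
// countbox.scale(x→<last>) -> 31494544

Answer: acc=31494544


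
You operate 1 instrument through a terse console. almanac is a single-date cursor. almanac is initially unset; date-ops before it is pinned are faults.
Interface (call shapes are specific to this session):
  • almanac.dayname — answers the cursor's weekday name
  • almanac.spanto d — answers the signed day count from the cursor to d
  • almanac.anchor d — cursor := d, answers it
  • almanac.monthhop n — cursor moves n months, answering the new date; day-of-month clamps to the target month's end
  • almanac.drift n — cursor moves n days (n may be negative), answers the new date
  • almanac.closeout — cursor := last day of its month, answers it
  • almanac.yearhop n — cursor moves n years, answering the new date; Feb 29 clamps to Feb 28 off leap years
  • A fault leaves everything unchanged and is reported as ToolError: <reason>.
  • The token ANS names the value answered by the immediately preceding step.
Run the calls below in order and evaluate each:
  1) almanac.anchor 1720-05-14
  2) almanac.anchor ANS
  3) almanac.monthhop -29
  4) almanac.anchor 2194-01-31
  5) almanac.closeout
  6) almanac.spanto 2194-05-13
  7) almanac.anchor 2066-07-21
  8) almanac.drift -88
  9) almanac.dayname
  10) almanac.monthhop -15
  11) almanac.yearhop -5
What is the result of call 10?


→ anchor(d=1720-05-14)
← 1720-05-14
→ anchor(d=ANS)
← 1720-05-14
→ monthhop(n=-29)
← 1717-12-14
→ anchor(d=2194-01-31)
← 2194-01-31
→ closeout()
← 2194-01-31
→ spanto(d=2194-05-13)
← 102
→ anchor(d=2066-07-21)
← 2066-07-21
→ drift(n=-88)
← 2066-04-24
→ dayname()
← Saturday
→ monthhop(n=-15)
← 2065-01-24
→ yearhop(n=-5)
← 2060-01-24

Answer: 2065-01-24


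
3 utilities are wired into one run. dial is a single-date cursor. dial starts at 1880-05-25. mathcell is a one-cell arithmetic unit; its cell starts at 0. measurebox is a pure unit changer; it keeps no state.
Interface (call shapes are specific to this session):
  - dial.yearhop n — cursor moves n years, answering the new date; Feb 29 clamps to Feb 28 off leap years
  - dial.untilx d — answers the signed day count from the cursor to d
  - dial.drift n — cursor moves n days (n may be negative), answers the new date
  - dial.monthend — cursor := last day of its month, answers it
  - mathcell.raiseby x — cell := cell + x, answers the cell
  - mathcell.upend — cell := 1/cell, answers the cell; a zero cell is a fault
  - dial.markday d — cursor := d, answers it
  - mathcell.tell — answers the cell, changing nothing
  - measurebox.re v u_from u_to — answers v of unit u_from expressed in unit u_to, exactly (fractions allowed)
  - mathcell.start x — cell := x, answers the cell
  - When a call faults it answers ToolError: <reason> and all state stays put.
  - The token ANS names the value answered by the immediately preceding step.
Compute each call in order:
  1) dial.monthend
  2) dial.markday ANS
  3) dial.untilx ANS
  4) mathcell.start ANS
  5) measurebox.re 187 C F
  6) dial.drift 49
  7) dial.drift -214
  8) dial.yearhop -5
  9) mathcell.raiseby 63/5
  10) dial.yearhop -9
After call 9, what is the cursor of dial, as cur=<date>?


Answer: cur=1874-12-18

Derivation:
// dial.monthend() ~> 1880-05-31
// dial.markday(d='ANS') ~> 1880-05-31
// dial.untilx(d='ANS') ~> 0
// mathcell.start(x='ANS') ~> 0
// measurebox.re(v='187', u_from='C', u_to='F') ~> 1843/5
// dial.drift(n='49') ~> 1880-07-19
// dial.drift(n='-214') ~> 1879-12-18
// dial.yearhop(n='-5') ~> 1874-12-18
// mathcell.raiseby(x='63/5') ~> 63/5
// dial.yearhop(n='-9') ~> 1865-12-18


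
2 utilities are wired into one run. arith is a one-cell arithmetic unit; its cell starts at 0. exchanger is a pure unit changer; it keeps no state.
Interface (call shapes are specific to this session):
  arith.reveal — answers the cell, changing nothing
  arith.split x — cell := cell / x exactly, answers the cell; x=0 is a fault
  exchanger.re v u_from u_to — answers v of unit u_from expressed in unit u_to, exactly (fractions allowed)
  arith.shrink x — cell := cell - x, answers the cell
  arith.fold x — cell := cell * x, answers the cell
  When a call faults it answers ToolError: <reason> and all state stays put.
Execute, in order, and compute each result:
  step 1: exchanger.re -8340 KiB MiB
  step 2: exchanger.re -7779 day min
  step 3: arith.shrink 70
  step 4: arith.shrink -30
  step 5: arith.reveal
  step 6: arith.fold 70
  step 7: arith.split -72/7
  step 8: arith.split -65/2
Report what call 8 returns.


Answer: -980/117

Derivation:
# re(v='-8340', u_from='KiB', u_to='MiB') -> -2085/256
# re(v='-7779', u_from='day', u_to='min') -> -11201760
# shrink(x='70') -> -70
# shrink(x='-30') -> -40
# reveal() -> -40
# fold(x='70') -> -2800
# split(x='-72/7') -> 2450/9
# split(x='-65/2') -> -980/117


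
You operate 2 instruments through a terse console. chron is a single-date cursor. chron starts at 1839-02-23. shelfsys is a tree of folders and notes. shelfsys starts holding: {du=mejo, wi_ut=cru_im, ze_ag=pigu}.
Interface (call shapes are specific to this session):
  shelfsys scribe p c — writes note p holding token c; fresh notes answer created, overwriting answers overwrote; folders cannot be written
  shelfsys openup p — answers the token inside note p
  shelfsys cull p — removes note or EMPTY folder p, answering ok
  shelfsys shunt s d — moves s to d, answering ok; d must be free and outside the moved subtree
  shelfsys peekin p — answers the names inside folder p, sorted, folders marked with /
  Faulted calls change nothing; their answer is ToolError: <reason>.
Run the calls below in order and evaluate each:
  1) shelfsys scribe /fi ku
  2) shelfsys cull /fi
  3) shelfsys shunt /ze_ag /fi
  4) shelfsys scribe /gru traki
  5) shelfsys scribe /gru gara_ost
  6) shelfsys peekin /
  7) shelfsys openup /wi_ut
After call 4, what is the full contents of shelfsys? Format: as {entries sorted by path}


Answer: {du=mejo, fi=pigu, gru=traki, wi_ut=cru_im}

Derivation:
I call shelfsys scribe passing /fi, ku, and observe created.
I call shelfsys cull passing /fi, which returns ok.
Next I call shelfsys shunt passing /ze_ag, /fi, and observe ok.
Now I run shelfsys scribe passing /gru, traki, and observe created.
I run shelfsys scribe passing /gru, gara_ost, and see overwrote.
I run shelfsys peekin passing /, giving [du, fi, gru, wi_ut].
I run shelfsys openup passing /wi_ut, — result: cru_im.


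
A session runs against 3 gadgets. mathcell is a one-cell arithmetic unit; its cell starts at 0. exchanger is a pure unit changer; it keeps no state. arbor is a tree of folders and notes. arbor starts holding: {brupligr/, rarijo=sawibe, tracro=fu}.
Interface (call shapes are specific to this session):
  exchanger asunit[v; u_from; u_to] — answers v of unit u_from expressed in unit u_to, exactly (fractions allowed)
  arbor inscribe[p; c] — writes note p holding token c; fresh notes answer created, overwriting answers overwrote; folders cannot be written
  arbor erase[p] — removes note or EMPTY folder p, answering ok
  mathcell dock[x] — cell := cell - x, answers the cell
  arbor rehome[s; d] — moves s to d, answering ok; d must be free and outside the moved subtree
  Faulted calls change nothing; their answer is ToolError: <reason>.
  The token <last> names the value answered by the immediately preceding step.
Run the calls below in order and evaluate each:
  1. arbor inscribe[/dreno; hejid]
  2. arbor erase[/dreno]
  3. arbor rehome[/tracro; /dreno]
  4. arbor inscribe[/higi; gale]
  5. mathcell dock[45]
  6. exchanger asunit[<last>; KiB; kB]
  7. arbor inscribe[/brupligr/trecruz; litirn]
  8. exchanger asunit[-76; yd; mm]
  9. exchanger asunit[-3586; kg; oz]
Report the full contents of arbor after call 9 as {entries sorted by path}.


Answer: {brupligr/, brupligr/trecruz=litirn, dreno=fu, higi=gale, rarijo=sawibe}

Derivation:
-> arbor inscribe(p: /dreno, c: hejid)
<- created
-> arbor erase(p: /dreno)
<- ok
-> arbor rehome(s: /tracro, d: /dreno)
<- ok
-> arbor inscribe(p: /higi, c: gale)
<- created
-> mathcell dock(x: 45)
<- -45
-> exchanger asunit(v: <last>, u_from: KiB, u_to: kB)
<- -1152/25
-> arbor inscribe(p: /brupligr/trecruz, c: litirn)
<- created
-> exchanger asunit(v: -76, u_from: yd, u_to: mm)
<- -347472/5
-> exchanger asunit(v: -3586, u_from: kg, u_to: oz)
<- -521600000000/4123567


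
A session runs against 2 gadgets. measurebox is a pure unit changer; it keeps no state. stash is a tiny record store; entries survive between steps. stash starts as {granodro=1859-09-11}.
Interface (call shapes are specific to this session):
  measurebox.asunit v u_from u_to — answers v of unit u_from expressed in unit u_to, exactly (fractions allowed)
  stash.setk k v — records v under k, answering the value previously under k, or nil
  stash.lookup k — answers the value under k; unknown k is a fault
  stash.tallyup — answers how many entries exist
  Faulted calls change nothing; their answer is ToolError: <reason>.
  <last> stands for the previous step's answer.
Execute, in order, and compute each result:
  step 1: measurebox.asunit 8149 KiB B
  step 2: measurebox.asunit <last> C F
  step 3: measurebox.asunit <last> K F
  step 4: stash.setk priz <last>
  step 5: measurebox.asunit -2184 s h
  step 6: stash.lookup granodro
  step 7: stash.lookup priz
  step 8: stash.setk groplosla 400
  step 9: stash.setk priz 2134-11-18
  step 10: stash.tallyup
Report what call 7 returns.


;; 1. measurebox.asunit(v=8149, u_from=KiB, u_to=B) : 8344576
;; 2. measurebox.asunit(v=<last>, u_from=C, u_to=F) : 75101344/5
;; 3. measurebox.asunit(v=<last>, u_from=K, u_to=F) : 2703602417/100
;; 4. stash.setk(k=priz, v=<last>) : nil
;; 5. measurebox.asunit(v=-2184, u_from=s, u_to=h) : -91/150
;; 6. stash.lookup(k=granodro) : 1859-09-11
;; 7. stash.lookup(k=priz) : 2703602417/100
;; 8. stash.setk(k=groplosla, v=400) : nil
;; 9. stash.setk(k=priz, v=2134-11-18) : 2703602417/100
;; 10. stash.tallyup() : 3

Answer: 2703602417/100


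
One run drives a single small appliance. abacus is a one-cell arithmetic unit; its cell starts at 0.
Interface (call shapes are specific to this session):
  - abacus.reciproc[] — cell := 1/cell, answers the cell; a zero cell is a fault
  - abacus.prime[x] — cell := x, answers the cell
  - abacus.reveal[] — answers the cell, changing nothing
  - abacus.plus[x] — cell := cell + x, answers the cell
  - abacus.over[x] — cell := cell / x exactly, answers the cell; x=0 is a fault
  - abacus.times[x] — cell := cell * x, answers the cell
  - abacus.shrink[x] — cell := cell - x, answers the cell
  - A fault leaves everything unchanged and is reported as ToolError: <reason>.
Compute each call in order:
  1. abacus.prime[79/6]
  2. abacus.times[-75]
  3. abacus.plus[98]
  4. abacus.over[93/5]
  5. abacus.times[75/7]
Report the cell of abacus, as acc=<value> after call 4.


>>> abacus.prime x='79/6'
= 79/6
>>> abacus.times x='-75'
= -1975/2
>>> abacus.plus x='98'
= -1779/2
>>> abacus.over x='93/5'
= -2965/62
>>> abacus.times x='75/7'
= -222375/434

Answer: acc=-2965/62


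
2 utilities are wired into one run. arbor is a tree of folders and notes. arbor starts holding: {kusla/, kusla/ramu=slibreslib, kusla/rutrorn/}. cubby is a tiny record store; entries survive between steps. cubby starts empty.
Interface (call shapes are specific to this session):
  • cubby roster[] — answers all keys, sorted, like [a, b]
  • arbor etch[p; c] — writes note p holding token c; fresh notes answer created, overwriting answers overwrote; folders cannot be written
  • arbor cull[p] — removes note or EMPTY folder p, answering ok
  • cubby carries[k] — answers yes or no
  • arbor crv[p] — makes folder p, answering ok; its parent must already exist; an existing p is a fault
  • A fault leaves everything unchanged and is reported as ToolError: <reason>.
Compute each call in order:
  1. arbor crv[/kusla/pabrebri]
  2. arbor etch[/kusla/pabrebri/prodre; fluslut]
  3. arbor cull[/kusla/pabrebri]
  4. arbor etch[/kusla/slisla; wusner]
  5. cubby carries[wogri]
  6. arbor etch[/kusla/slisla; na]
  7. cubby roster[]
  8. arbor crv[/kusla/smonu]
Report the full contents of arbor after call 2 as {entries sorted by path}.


I use arbor crv passing p='/kusla/pabrebri', → ok.
I try arbor etch passing p='/kusla/pabrebri/prodre', c='fluslut', and get created.
I invoke arbor cull passing p='/kusla/pabrebri', and get ToolError: not empty.
Calling arbor etch passing p='/kusla/slisla', c='wusner', yielding created.
I use cubby carries passing k='wogri', and observe no.
I try arbor etch passing p='/kusla/slisla', c='na', and get overwrote.
I invoke cubby roster(), yielding [].
I try arbor crv passing p='/kusla/smonu', and see ok.

Answer: {kusla/, kusla/pabrebri/, kusla/pabrebri/prodre=fluslut, kusla/ramu=slibreslib, kusla/rutrorn/}


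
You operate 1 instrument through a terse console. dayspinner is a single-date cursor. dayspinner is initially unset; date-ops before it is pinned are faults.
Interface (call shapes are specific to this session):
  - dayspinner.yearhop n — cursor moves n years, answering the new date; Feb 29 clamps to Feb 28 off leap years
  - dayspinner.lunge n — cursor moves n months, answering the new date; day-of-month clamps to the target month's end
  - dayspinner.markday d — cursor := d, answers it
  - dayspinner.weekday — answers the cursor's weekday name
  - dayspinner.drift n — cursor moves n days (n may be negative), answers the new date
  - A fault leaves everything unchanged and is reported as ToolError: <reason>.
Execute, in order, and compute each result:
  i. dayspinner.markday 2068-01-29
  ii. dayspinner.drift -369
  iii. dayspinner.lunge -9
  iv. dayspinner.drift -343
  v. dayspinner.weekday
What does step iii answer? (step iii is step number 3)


Answer: 2066-04-25

Derivation:
Act: markday[d→2068-01-29]
Obs: 2068-01-29
Act: drift[n→-369]
Obs: 2067-01-25
Act: lunge[n→-9]
Obs: 2066-04-25
Act: drift[n→-343]
Obs: 2065-05-17
Act: weekday[]
Obs: Sunday


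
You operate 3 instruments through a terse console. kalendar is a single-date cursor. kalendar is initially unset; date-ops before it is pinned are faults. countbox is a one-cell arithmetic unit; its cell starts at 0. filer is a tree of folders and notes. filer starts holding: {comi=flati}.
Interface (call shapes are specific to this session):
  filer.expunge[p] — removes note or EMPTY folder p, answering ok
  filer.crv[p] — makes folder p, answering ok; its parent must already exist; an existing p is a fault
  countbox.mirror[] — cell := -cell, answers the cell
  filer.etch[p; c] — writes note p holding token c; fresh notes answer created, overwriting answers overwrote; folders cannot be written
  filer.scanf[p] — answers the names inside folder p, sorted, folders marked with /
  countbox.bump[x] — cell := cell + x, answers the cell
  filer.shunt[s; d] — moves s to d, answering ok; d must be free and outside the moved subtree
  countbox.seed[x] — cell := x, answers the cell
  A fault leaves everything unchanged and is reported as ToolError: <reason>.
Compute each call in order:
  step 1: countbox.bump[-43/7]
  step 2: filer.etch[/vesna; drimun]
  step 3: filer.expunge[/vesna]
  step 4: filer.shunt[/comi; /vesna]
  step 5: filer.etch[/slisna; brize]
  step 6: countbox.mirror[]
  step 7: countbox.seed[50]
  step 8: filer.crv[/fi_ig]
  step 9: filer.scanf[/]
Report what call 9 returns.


Answer: [fi_ig/, slisna, vesna]

Derivation:
% countbox.bump x=-43/7
  -43/7
% filer.etch p=/vesna c=drimun
  created
% filer.expunge p=/vesna
  ok
% filer.shunt s=/comi d=/vesna
  ok
% filer.etch p=/slisna c=brize
  created
% countbox.mirror
  43/7
% countbox.seed x=50
  50
% filer.crv p=/fi_ig
  ok
% filer.scanf p=/
  [fi_ig/, slisna, vesna]


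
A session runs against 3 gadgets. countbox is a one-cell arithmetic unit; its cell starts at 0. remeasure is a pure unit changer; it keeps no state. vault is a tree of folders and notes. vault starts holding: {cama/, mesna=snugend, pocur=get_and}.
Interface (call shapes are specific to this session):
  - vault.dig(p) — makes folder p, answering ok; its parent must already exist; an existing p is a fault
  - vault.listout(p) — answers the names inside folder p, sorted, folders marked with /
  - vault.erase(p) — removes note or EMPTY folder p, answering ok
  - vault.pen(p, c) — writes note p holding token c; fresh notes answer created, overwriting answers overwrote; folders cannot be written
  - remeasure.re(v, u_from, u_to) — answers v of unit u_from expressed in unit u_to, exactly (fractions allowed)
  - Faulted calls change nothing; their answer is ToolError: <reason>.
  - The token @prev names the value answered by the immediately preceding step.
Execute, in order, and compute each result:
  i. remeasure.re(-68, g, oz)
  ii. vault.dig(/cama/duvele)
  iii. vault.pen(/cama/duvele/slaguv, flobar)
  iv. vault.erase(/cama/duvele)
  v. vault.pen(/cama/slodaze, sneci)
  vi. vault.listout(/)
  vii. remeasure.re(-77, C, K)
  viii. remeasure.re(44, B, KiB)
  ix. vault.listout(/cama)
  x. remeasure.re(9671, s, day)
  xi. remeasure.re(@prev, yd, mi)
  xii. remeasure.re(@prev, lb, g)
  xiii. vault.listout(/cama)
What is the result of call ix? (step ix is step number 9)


# 1. remeasure.re(v: -68, u_from: g, u_to: oz) => -108800000/45359237
# 2. vault.dig(p: /cama/duvele) => ok
# 3. vault.pen(p: /cama/duvele/slaguv, c: flobar) => created
# 4. vault.erase(p: /cama/duvele) => ToolError: not empty
# 5. vault.pen(p: /cama/slodaze, c: sneci) => created
# 6. vault.listout(p: /) => [cama/, mesna, pocur]
# 7. remeasure.re(v: -77, u_from: C, u_to: K) => 3923/20
# 8. remeasure.re(v: 44, u_from: B, u_to: KiB) => 11/256
# 9. vault.listout(p: /cama) => [duvele/, slodaze]
# 10. remeasure.re(v: 9671, u_from: s, u_to: day) => 9671/86400
# 11. remeasure.re(v: @prev, u_from: yd, u_to: mi) => 9671/152064000
# 12. remeasure.re(v: @prev, u_from: lb, u_to: g) => 39879016457/1382400000000
# 13. vault.listout(p: /cama) => [duvele/, slodaze]

Answer: [duvele/, slodaze]


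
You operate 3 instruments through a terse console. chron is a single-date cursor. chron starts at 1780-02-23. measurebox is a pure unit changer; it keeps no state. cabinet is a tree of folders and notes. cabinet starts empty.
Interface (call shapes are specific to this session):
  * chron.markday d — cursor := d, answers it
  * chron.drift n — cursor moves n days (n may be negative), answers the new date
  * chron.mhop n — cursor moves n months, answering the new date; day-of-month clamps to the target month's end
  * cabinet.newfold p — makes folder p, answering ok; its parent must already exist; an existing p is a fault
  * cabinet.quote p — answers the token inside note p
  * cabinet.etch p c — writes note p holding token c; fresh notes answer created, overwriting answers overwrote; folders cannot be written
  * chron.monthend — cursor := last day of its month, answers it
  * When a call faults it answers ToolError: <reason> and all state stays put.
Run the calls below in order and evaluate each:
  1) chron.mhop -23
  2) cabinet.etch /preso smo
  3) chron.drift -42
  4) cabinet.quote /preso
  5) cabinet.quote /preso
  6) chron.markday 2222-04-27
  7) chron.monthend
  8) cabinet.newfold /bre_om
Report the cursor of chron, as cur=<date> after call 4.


Answer: cur=1778-02-09

Derivation:
~$ mhop n='-23'
:: 1778-03-23
~$ etch p='/preso' c='smo'
:: created
~$ drift n='-42'
:: 1778-02-09
~$ quote p='/preso'
:: smo
~$ quote p='/preso'
:: smo
~$ markday d='2222-04-27'
:: 2222-04-27
~$ monthend
:: 2222-04-30
~$ newfold p='/bre_om'
:: ok


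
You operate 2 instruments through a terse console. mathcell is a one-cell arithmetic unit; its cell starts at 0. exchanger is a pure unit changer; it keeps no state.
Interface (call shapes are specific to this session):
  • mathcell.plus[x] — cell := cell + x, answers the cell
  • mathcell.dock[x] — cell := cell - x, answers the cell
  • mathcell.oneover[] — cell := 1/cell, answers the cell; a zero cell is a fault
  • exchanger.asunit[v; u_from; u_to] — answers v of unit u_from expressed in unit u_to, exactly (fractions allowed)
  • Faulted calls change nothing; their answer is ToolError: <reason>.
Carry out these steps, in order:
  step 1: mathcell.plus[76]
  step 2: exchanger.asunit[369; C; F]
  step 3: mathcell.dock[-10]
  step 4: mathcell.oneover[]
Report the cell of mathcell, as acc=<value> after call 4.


Answer: acc=1/86

Derivation:
-- plus(x='76') ~> 76
-- asunit(v='369', u_from='C', u_to='F') ~> 3481/5
-- dock(x='-10') ~> 86
-- oneover() ~> 1/86


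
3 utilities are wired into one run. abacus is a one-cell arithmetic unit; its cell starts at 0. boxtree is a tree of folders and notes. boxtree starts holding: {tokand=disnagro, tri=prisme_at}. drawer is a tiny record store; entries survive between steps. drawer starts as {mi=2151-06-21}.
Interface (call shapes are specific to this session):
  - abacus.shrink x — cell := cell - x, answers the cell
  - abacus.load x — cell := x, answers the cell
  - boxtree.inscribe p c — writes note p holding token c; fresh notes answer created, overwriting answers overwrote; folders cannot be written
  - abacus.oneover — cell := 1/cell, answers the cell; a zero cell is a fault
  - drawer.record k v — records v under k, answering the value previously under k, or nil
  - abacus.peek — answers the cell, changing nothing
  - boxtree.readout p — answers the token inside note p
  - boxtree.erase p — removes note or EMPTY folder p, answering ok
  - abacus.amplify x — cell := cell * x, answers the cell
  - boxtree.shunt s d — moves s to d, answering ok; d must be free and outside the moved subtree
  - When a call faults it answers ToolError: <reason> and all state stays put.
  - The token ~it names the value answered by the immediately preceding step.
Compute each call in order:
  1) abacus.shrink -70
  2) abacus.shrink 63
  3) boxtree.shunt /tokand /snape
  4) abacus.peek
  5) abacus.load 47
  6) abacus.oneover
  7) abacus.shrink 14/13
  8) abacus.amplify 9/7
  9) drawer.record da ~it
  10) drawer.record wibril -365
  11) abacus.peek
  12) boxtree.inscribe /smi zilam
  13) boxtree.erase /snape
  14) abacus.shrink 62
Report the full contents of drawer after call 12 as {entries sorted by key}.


// 1. shrink(x='-70') => 70
// 2. shrink(x='63') => 7
// 3. shunt(s='/tokand', d='/snape') => ok
// 4. peek() => 7
// 5. load(x='47') => 47
// 6. oneover() => 1/47
// 7. shrink(x='14/13') => -645/611
// 8. amplify(x='9/7') => -5805/4277
// 9. record(k='da', v='~it') => nil
// 10. record(k='wibril', v='-365') => nil
// 11. peek() => -5805/4277
// 12. inscribe(p='/smi', c='zilam') => created
// 13. erase(p='/snape') => ok
// 14. shrink(x='62') => -270979/4277

Answer: {da=-5805/4277, mi=2151-06-21, wibril=-365}


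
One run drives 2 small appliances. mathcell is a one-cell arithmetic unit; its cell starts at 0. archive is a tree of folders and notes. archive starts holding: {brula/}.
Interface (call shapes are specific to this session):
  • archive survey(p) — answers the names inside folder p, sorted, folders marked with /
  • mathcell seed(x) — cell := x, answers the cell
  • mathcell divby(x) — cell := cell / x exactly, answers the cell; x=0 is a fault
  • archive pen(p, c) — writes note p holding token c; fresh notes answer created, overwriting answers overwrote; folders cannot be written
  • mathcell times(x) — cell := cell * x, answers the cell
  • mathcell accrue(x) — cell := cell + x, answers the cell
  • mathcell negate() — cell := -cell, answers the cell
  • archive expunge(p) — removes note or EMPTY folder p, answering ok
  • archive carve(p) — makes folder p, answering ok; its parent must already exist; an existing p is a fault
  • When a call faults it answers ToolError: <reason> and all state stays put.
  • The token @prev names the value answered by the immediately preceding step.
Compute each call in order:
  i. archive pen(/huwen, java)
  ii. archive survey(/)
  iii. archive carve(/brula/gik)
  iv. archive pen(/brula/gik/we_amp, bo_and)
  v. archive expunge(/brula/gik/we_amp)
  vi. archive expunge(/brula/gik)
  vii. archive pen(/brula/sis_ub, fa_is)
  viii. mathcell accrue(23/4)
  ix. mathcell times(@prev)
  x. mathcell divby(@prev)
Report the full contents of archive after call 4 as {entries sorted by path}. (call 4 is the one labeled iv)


// 1. archive pen(p→/huwen, c→java) ~> created
// 2. archive survey(p→/) ~> [brula/, huwen]
// 3. archive carve(p→/brula/gik) ~> ok
// 4. archive pen(p→/brula/gik/we_amp, c→bo_and) ~> created
// 5. archive expunge(p→/brula/gik/we_amp) ~> ok
// 6. archive expunge(p→/brula/gik) ~> ok
// 7. archive pen(p→/brula/sis_ub, c→fa_is) ~> created
// 8. mathcell accrue(x→23/4) ~> 23/4
// 9. mathcell times(x→@prev) ~> 529/16
// 10. mathcell divby(x→@prev) ~> 1

Answer: {brula/, brula/gik/, brula/gik/we_amp=bo_and, huwen=java}


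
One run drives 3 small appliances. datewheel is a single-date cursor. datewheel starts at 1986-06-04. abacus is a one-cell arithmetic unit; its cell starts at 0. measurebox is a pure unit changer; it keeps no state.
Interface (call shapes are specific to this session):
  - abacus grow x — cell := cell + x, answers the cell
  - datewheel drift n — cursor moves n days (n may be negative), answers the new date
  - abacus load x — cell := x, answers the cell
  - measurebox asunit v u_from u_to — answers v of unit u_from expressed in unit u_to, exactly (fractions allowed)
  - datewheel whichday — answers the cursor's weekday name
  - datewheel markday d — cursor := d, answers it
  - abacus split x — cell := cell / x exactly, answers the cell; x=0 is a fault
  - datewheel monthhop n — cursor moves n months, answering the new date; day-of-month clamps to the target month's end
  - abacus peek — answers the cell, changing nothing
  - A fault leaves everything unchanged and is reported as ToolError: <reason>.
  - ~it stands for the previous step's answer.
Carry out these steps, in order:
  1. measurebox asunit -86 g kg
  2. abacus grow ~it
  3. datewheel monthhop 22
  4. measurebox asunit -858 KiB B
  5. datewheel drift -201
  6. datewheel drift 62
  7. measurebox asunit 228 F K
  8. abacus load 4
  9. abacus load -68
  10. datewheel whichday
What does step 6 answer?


Answer: 1987-11-17

Derivation:
→ measurebox asunit(v=-86, u_from=g, u_to=kg)
← -43/500
→ abacus grow(x=~it)
← -43/500
→ datewheel monthhop(n=22)
← 1988-04-04
→ measurebox asunit(v=-858, u_from=KiB, u_to=B)
← -878592
→ datewheel drift(n=-201)
← 1987-09-16
→ datewheel drift(n=62)
← 1987-11-17
→ measurebox asunit(v=228, u_from=F, u_to=K)
← 68767/180
→ abacus load(x=4)
← 4
→ abacus load(x=-68)
← -68
→ datewheel whichday()
← Tuesday


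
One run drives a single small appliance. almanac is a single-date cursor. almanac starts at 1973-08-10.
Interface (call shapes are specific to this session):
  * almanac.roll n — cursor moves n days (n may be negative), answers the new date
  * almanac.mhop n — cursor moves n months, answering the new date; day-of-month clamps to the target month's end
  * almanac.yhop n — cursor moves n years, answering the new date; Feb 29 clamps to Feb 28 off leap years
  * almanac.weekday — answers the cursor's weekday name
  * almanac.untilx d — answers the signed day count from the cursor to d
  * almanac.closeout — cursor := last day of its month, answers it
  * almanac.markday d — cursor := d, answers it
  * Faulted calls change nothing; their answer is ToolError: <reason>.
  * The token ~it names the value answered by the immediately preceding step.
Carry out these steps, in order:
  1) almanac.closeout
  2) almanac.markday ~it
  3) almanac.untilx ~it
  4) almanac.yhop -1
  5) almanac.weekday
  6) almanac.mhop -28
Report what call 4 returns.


Act: almanac.closeout[]
Obs: 1973-08-31
Act: almanac.markday[d: ~it]
Obs: 1973-08-31
Act: almanac.untilx[d: ~it]
Obs: 0
Act: almanac.yhop[n: -1]
Obs: 1972-08-31
Act: almanac.weekday[]
Obs: Thursday
Act: almanac.mhop[n: -28]
Obs: 1970-04-30

Answer: 1972-08-31
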